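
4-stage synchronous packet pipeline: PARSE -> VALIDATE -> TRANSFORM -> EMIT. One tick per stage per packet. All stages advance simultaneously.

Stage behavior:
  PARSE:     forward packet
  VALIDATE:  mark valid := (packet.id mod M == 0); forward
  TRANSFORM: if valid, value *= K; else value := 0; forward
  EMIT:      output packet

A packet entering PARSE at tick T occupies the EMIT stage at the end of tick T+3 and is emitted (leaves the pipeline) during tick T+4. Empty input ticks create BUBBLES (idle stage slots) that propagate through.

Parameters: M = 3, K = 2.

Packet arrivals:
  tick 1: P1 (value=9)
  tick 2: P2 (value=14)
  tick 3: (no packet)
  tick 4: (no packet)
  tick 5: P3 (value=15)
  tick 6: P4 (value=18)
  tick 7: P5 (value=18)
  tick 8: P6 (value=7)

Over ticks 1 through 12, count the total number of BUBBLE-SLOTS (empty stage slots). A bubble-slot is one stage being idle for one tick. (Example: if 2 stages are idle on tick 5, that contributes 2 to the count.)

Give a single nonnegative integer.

Tick 1: [PARSE:P1(v=9,ok=F), VALIDATE:-, TRANSFORM:-, EMIT:-] out:-; bubbles=3
Tick 2: [PARSE:P2(v=14,ok=F), VALIDATE:P1(v=9,ok=F), TRANSFORM:-, EMIT:-] out:-; bubbles=2
Tick 3: [PARSE:-, VALIDATE:P2(v=14,ok=F), TRANSFORM:P1(v=0,ok=F), EMIT:-] out:-; bubbles=2
Tick 4: [PARSE:-, VALIDATE:-, TRANSFORM:P2(v=0,ok=F), EMIT:P1(v=0,ok=F)] out:-; bubbles=2
Tick 5: [PARSE:P3(v=15,ok=F), VALIDATE:-, TRANSFORM:-, EMIT:P2(v=0,ok=F)] out:P1(v=0); bubbles=2
Tick 6: [PARSE:P4(v=18,ok=F), VALIDATE:P3(v=15,ok=T), TRANSFORM:-, EMIT:-] out:P2(v=0); bubbles=2
Tick 7: [PARSE:P5(v=18,ok=F), VALIDATE:P4(v=18,ok=F), TRANSFORM:P3(v=30,ok=T), EMIT:-] out:-; bubbles=1
Tick 8: [PARSE:P6(v=7,ok=F), VALIDATE:P5(v=18,ok=F), TRANSFORM:P4(v=0,ok=F), EMIT:P3(v=30,ok=T)] out:-; bubbles=0
Tick 9: [PARSE:-, VALIDATE:P6(v=7,ok=T), TRANSFORM:P5(v=0,ok=F), EMIT:P4(v=0,ok=F)] out:P3(v=30); bubbles=1
Tick 10: [PARSE:-, VALIDATE:-, TRANSFORM:P6(v=14,ok=T), EMIT:P5(v=0,ok=F)] out:P4(v=0); bubbles=2
Tick 11: [PARSE:-, VALIDATE:-, TRANSFORM:-, EMIT:P6(v=14,ok=T)] out:P5(v=0); bubbles=3
Tick 12: [PARSE:-, VALIDATE:-, TRANSFORM:-, EMIT:-] out:P6(v=14); bubbles=4
Total bubble-slots: 24

Answer: 24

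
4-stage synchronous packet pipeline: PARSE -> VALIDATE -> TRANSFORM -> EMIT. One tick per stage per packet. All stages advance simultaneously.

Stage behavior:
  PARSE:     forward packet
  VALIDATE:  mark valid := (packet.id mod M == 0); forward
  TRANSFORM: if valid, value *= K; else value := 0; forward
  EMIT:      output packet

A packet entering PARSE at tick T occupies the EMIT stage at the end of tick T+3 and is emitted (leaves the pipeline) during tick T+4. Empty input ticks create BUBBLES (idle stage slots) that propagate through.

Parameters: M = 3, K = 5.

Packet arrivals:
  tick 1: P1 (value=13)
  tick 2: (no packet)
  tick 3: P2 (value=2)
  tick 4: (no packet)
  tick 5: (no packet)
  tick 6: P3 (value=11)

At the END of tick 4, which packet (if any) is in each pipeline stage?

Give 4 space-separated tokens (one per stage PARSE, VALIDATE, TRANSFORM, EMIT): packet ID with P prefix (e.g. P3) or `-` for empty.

Answer: - P2 - P1

Derivation:
Tick 1: [PARSE:P1(v=13,ok=F), VALIDATE:-, TRANSFORM:-, EMIT:-] out:-; in:P1
Tick 2: [PARSE:-, VALIDATE:P1(v=13,ok=F), TRANSFORM:-, EMIT:-] out:-; in:-
Tick 3: [PARSE:P2(v=2,ok=F), VALIDATE:-, TRANSFORM:P1(v=0,ok=F), EMIT:-] out:-; in:P2
Tick 4: [PARSE:-, VALIDATE:P2(v=2,ok=F), TRANSFORM:-, EMIT:P1(v=0,ok=F)] out:-; in:-
At end of tick 4: ['-', 'P2', '-', 'P1']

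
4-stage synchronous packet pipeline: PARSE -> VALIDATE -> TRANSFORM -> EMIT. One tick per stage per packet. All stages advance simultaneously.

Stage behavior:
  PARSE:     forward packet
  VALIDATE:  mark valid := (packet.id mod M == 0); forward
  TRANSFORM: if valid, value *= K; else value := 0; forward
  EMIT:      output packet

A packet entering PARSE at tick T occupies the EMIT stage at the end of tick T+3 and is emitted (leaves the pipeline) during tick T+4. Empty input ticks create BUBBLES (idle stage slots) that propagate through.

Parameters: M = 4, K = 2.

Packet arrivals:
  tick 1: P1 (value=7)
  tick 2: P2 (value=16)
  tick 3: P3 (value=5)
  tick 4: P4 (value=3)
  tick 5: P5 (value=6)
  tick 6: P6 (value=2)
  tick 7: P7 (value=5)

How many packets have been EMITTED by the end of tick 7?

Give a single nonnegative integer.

Answer: 3

Derivation:
Tick 1: [PARSE:P1(v=7,ok=F), VALIDATE:-, TRANSFORM:-, EMIT:-] out:-; in:P1
Tick 2: [PARSE:P2(v=16,ok=F), VALIDATE:P1(v=7,ok=F), TRANSFORM:-, EMIT:-] out:-; in:P2
Tick 3: [PARSE:P3(v=5,ok=F), VALIDATE:P2(v=16,ok=F), TRANSFORM:P1(v=0,ok=F), EMIT:-] out:-; in:P3
Tick 4: [PARSE:P4(v=3,ok=F), VALIDATE:P3(v=5,ok=F), TRANSFORM:P2(v=0,ok=F), EMIT:P1(v=0,ok=F)] out:-; in:P4
Tick 5: [PARSE:P5(v=6,ok=F), VALIDATE:P4(v=3,ok=T), TRANSFORM:P3(v=0,ok=F), EMIT:P2(v=0,ok=F)] out:P1(v=0); in:P5
Tick 6: [PARSE:P6(v=2,ok=F), VALIDATE:P5(v=6,ok=F), TRANSFORM:P4(v=6,ok=T), EMIT:P3(v=0,ok=F)] out:P2(v=0); in:P6
Tick 7: [PARSE:P7(v=5,ok=F), VALIDATE:P6(v=2,ok=F), TRANSFORM:P5(v=0,ok=F), EMIT:P4(v=6,ok=T)] out:P3(v=0); in:P7
Emitted by tick 7: ['P1', 'P2', 'P3']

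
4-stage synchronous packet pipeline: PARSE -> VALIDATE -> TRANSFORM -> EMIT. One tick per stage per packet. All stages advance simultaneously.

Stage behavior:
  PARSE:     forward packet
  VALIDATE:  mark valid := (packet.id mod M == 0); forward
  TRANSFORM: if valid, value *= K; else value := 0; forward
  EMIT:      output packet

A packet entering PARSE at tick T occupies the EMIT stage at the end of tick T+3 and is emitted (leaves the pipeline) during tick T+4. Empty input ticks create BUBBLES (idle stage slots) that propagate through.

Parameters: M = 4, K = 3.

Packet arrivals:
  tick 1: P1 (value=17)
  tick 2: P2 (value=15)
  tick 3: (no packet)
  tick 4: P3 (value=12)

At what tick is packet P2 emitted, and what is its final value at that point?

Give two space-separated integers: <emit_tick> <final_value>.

Tick 1: [PARSE:P1(v=17,ok=F), VALIDATE:-, TRANSFORM:-, EMIT:-] out:-; in:P1
Tick 2: [PARSE:P2(v=15,ok=F), VALIDATE:P1(v=17,ok=F), TRANSFORM:-, EMIT:-] out:-; in:P2
Tick 3: [PARSE:-, VALIDATE:P2(v=15,ok=F), TRANSFORM:P1(v=0,ok=F), EMIT:-] out:-; in:-
Tick 4: [PARSE:P3(v=12,ok=F), VALIDATE:-, TRANSFORM:P2(v=0,ok=F), EMIT:P1(v=0,ok=F)] out:-; in:P3
Tick 5: [PARSE:-, VALIDATE:P3(v=12,ok=F), TRANSFORM:-, EMIT:P2(v=0,ok=F)] out:P1(v=0); in:-
Tick 6: [PARSE:-, VALIDATE:-, TRANSFORM:P3(v=0,ok=F), EMIT:-] out:P2(v=0); in:-
Tick 7: [PARSE:-, VALIDATE:-, TRANSFORM:-, EMIT:P3(v=0,ok=F)] out:-; in:-
Tick 8: [PARSE:-, VALIDATE:-, TRANSFORM:-, EMIT:-] out:P3(v=0); in:-
P2: arrives tick 2, valid=False (id=2, id%4=2), emit tick 6, final value 0

Answer: 6 0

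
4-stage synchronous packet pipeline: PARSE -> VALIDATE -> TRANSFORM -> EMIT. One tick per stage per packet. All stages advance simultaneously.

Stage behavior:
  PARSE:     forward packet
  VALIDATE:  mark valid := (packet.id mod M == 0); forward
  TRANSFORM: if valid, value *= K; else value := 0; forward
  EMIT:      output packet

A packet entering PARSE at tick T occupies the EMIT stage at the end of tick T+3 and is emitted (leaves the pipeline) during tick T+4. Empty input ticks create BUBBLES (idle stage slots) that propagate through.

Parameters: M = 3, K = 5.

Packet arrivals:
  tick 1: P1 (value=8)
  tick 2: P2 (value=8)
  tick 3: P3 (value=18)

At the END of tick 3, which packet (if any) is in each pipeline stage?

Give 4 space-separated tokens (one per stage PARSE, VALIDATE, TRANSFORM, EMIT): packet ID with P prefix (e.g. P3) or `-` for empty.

Answer: P3 P2 P1 -

Derivation:
Tick 1: [PARSE:P1(v=8,ok=F), VALIDATE:-, TRANSFORM:-, EMIT:-] out:-; in:P1
Tick 2: [PARSE:P2(v=8,ok=F), VALIDATE:P1(v=8,ok=F), TRANSFORM:-, EMIT:-] out:-; in:P2
Tick 3: [PARSE:P3(v=18,ok=F), VALIDATE:P2(v=8,ok=F), TRANSFORM:P1(v=0,ok=F), EMIT:-] out:-; in:P3
At end of tick 3: ['P3', 'P2', 'P1', '-']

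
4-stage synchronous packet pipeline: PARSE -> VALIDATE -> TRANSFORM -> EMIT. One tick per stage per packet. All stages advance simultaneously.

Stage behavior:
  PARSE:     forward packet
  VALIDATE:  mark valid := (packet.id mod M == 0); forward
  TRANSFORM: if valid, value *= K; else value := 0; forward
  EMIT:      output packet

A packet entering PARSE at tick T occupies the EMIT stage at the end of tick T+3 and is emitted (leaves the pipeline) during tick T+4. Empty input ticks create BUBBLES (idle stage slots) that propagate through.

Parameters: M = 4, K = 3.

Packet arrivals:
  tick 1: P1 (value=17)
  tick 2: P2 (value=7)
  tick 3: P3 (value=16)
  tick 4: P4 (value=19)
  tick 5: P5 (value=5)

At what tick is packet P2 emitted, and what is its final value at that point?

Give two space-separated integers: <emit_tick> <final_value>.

Answer: 6 0

Derivation:
Tick 1: [PARSE:P1(v=17,ok=F), VALIDATE:-, TRANSFORM:-, EMIT:-] out:-; in:P1
Tick 2: [PARSE:P2(v=7,ok=F), VALIDATE:P1(v=17,ok=F), TRANSFORM:-, EMIT:-] out:-; in:P2
Tick 3: [PARSE:P3(v=16,ok=F), VALIDATE:P2(v=7,ok=F), TRANSFORM:P1(v=0,ok=F), EMIT:-] out:-; in:P3
Tick 4: [PARSE:P4(v=19,ok=F), VALIDATE:P3(v=16,ok=F), TRANSFORM:P2(v=0,ok=F), EMIT:P1(v=0,ok=F)] out:-; in:P4
Tick 5: [PARSE:P5(v=5,ok=F), VALIDATE:P4(v=19,ok=T), TRANSFORM:P3(v=0,ok=F), EMIT:P2(v=0,ok=F)] out:P1(v=0); in:P5
Tick 6: [PARSE:-, VALIDATE:P5(v=5,ok=F), TRANSFORM:P4(v=57,ok=T), EMIT:P3(v=0,ok=F)] out:P2(v=0); in:-
Tick 7: [PARSE:-, VALIDATE:-, TRANSFORM:P5(v=0,ok=F), EMIT:P4(v=57,ok=T)] out:P3(v=0); in:-
Tick 8: [PARSE:-, VALIDATE:-, TRANSFORM:-, EMIT:P5(v=0,ok=F)] out:P4(v=57); in:-
Tick 9: [PARSE:-, VALIDATE:-, TRANSFORM:-, EMIT:-] out:P5(v=0); in:-
P2: arrives tick 2, valid=False (id=2, id%4=2), emit tick 6, final value 0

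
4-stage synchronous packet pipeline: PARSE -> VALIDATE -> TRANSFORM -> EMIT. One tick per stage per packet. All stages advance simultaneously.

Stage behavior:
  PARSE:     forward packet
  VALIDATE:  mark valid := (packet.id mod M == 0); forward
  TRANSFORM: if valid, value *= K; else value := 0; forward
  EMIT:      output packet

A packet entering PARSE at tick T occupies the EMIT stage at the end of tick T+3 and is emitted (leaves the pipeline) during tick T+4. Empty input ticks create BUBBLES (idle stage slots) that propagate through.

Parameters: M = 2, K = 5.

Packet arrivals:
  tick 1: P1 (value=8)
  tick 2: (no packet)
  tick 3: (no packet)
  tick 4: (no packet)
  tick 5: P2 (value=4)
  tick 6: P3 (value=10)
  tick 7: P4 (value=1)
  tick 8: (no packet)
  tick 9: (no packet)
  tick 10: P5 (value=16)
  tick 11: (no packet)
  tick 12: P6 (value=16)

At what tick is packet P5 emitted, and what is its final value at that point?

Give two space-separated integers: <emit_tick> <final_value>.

Answer: 14 0

Derivation:
Tick 1: [PARSE:P1(v=8,ok=F), VALIDATE:-, TRANSFORM:-, EMIT:-] out:-; in:P1
Tick 2: [PARSE:-, VALIDATE:P1(v=8,ok=F), TRANSFORM:-, EMIT:-] out:-; in:-
Tick 3: [PARSE:-, VALIDATE:-, TRANSFORM:P1(v=0,ok=F), EMIT:-] out:-; in:-
Tick 4: [PARSE:-, VALIDATE:-, TRANSFORM:-, EMIT:P1(v=0,ok=F)] out:-; in:-
Tick 5: [PARSE:P2(v=4,ok=F), VALIDATE:-, TRANSFORM:-, EMIT:-] out:P1(v=0); in:P2
Tick 6: [PARSE:P3(v=10,ok=F), VALIDATE:P2(v=4,ok=T), TRANSFORM:-, EMIT:-] out:-; in:P3
Tick 7: [PARSE:P4(v=1,ok=F), VALIDATE:P3(v=10,ok=F), TRANSFORM:P2(v=20,ok=T), EMIT:-] out:-; in:P4
Tick 8: [PARSE:-, VALIDATE:P4(v=1,ok=T), TRANSFORM:P3(v=0,ok=F), EMIT:P2(v=20,ok=T)] out:-; in:-
Tick 9: [PARSE:-, VALIDATE:-, TRANSFORM:P4(v=5,ok=T), EMIT:P3(v=0,ok=F)] out:P2(v=20); in:-
Tick 10: [PARSE:P5(v=16,ok=F), VALIDATE:-, TRANSFORM:-, EMIT:P4(v=5,ok=T)] out:P3(v=0); in:P5
Tick 11: [PARSE:-, VALIDATE:P5(v=16,ok=F), TRANSFORM:-, EMIT:-] out:P4(v=5); in:-
Tick 12: [PARSE:P6(v=16,ok=F), VALIDATE:-, TRANSFORM:P5(v=0,ok=F), EMIT:-] out:-; in:P6
Tick 13: [PARSE:-, VALIDATE:P6(v=16,ok=T), TRANSFORM:-, EMIT:P5(v=0,ok=F)] out:-; in:-
Tick 14: [PARSE:-, VALIDATE:-, TRANSFORM:P6(v=80,ok=T), EMIT:-] out:P5(v=0); in:-
Tick 15: [PARSE:-, VALIDATE:-, TRANSFORM:-, EMIT:P6(v=80,ok=T)] out:-; in:-
Tick 16: [PARSE:-, VALIDATE:-, TRANSFORM:-, EMIT:-] out:P6(v=80); in:-
P5: arrives tick 10, valid=False (id=5, id%2=1), emit tick 14, final value 0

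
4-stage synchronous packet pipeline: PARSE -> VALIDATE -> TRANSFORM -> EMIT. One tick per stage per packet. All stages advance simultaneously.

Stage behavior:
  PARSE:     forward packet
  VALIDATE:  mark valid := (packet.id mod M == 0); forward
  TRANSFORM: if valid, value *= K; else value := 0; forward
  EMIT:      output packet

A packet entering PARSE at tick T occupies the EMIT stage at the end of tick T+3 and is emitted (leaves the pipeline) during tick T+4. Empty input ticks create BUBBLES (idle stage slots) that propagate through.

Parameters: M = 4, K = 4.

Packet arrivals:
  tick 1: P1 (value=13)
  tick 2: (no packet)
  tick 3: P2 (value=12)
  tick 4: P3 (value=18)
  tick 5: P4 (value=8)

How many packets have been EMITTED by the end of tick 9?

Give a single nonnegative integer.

Tick 1: [PARSE:P1(v=13,ok=F), VALIDATE:-, TRANSFORM:-, EMIT:-] out:-; in:P1
Tick 2: [PARSE:-, VALIDATE:P1(v=13,ok=F), TRANSFORM:-, EMIT:-] out:-; in:-
Tick 3: [PARSE:P2(v=12,ok=F), VALIDATE:-, TRANSFORM:P1(v=0,ok=F), EMIT:-] out:-; in:P2
Tick 4: [PARSE:P3(v=18,ok=F), VALIDATE:P2(v=12,ok=F), TRANSFORM:-, EMIT:P1(v=0,ok=F)] out:-; in:P3
Tick 5: [PARSE:P4(v=8,ok=F), VALIDATE:P3(v=18,ok=F), TRANSFORM:P2(v=0,ok=F), EMIT:-] out:P1(v=0); in:P4
Tick 6: [PARSE:-, VALIDATE:P4(v=8,ok=T), TRANSFORM:P3(v=0,ok=F), EMIT:P2(v=0,ok=F)] out:-; in:-
Tick 7: [PARSE:-, VALIDATE:-, TRANSFORM:P4(v=32,ok=T), EMIT:P3(v=0,ok=F)] out:P2(v=0); in:-
Tick 8: [PARSE:-, VALIDATE:-, TRANSFORM:-, EMIT:P4(v=32,ok=T)] out:P3(v=0); in:-
Tick 9: [PARSE:-, VALIDATE:-, TRANSFORM:-, EMIT:-] out:P4(v=32); in:-
Emitted by tick 9: ['P1', 'P2', 'P3', 'P4']

Answer: 4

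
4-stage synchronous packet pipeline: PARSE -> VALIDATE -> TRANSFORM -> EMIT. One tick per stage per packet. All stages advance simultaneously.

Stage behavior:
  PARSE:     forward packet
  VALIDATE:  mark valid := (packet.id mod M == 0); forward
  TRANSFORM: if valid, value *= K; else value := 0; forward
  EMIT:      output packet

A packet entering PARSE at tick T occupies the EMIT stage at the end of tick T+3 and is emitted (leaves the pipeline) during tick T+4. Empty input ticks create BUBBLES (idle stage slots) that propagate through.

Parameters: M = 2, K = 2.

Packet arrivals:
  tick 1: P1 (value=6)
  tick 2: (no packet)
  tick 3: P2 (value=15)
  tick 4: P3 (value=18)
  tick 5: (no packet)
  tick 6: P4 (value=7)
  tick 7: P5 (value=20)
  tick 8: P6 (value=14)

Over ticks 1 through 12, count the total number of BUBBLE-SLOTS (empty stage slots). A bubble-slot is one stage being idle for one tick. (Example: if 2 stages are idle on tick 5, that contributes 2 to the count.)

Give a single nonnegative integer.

Tick 1: [PARSE:P1(v=6,ok=F), VALIDATE:-, TRANSFORM:-, EMIT:-] out:-; bubbles=3
Tick 2: [PARSE:-, VALIDATE:P1(v=6,ok=F), TRANSFORM:-, EMIT:-] out:-; bubbles=3
Tick 3: [PARSE:P2(v=15,ok=F), VALIDATE:-, TRANSFORM:P1(v=0,ok=F), EMIT:-] out:-; bubbles=2
Tick 4: [PARSE:P3(v=18,ok=F), VALIDATE:P2(v=15,ok=T), TRANSFORM:-, EMIT:P1(v=0,ok=F)] out:-; bubbles=1
Tick 5: [PARSE:-, VALIDATE:P3(v=18,ok=F), TRANSFORM:P2(v=30,ok=T), EMIT:-] out:P1(v=0); bubbles=2
Tick 6: [PARSE:P4(v=7,ok=F), VALIDATE:-, TRANSFORM:P3(v=0,ok=F), EMIT:P2(v=30,ok=T)] out:-; bubbles=1
Tick 7: [PARSE:P5(v=20,ok=F), VALIDATE:P4(v=7,ok=T), TRANSFORM:-, EMIT:P3(v=0,ok=F)] out:P2(v=30); bubbles=1
Tick 8: [PARSE:P6(v=14,ok=F), VALIDATE:P5(v=20,ok=F), TRANSFORM:P4(v=14,ok=T), EMIT:-] out:P3(v=0); bubbles=1
Tick 9: [PARSE:-, VALIDATE:P6(v=14,ok=T), TRANSFORM:P5(v=0,ok=F), EMIT:P4(v=14,ok=T)] out:-; bubbles=1
Tick 10: [PARSE:-, VALIDATE:-, TRANSFORM:P6(v=28,ok=T), EMIT:P5(v=0,ok=F)] out:P4(v=14); bubbles=2
Tick 11: [PARSE:-, VALIDATE:-, TRANSFORM:-, EMIT:P6(v=28,ok=T)] out:P5(v=0); bubbles=3
Tick 12: [PARSE:-, VALIDATE:-, TRANSFORM:-, EMIT:-] out:P6(v=28); bubbles=4
Total bubble-slots: 24

Answer: 24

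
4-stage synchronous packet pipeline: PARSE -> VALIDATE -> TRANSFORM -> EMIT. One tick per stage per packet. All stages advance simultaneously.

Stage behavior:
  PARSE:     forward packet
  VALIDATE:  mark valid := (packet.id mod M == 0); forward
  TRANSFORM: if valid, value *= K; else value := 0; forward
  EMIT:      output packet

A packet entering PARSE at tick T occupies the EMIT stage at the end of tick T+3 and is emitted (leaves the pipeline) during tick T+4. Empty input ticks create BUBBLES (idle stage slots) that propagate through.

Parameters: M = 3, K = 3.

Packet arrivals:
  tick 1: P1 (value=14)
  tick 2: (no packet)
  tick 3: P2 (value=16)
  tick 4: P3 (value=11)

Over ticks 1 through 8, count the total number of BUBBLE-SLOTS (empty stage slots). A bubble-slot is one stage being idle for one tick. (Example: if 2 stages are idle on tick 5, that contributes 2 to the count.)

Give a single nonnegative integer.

Answer: 20

Derivation:
Tick 1: [PARSE:P1(v=14,ok=F), VALIDATE:-, TRANSFORM:-, EMIT:-] out:-; bubbles=3
Tick 2: [PARSE:-, VALIDATE:P1(v=14,ok=F), TRANSFORM:-, EMIT:-] out:-; bubbles=3
Tick 3: [PARSE:P2(v=16,ok=F), VALIDATE:-, TRANSFORM:P1(v=0,ok=F), EMIT:-] out:-; bubbles=2
Tick 4: [PARSE:P3(v=11,ok=F), VALIDATE:P2(v=16,ok=F), TRANSFORM:-, EMIT:P1(v=0,ok=F)] out:-; bubbles=1
Tick 5: [PARSE:-, VALIDATE:P3(v=11,ok=T), TRANSFORM:P2(v=0,ok=F), EMIT:-] out:P1(v=0); bubbles=2
Tick 6: [PARSE:-, VALIDATE:-, TRANSFORM:P3(v=33,ok=T), EMIT:P2(v=0,ok=F)] out:-; bubbles=2
Tick 7: [PARSE:-, VALIDATE:-, TRANSFORM:-, EMIT:P3(v=33,ok=T)] out:P2(v=0); bubbles=3
Tick 8: [PARSE:-, VALIDATE:-, TRANSFORM:-, EMIT:-] out:P3(v=33); bubbles=4
Total bubble-slots: 20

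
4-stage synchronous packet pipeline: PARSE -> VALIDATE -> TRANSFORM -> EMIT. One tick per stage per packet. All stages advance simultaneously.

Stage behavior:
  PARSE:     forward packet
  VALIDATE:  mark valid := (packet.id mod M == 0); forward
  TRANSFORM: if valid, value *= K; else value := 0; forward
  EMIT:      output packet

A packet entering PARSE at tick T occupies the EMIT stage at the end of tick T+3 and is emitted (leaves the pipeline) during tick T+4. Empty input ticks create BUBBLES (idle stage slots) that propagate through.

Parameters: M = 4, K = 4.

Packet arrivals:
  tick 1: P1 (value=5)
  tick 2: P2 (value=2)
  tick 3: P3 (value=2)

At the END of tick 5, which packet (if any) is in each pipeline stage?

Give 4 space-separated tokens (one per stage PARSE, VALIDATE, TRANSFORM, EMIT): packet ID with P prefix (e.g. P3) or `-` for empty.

Answer: - - P3 P2

Derivation:
Tick 1: [PARSE:P1(v=5,ok=F), VALIDATE:-, TRANSFORM:-, EMIT:-] out:-; in:P1
Tick 2: [PARSE:P2(v=2,ok=F), VALIDATE:P1(v=5,ok=F), TRANSFORM:-, EMIT:-] out:-; in:P2
Tick 3: [PARSE:P3(v=2,ok=F), VALIDATE:P2(v=2,ok=F), TRANSFORM:P1(v=0,ok=F), EMIT:-] out:-; in:P3
Tick 4: [PARSE:-, VALIDATE:P3(v=2,ok=F), TRANSFORM:P2(v=0,ok=F), EMIT:P1(v=0,ok=F)] out:-; in:-
Tick 5: [PARSE:-, VALIDATE:-, TRANSFORM:P3(v=0,ok=F), EMIT:P2(v=0,ok=F)] out:P1(v=0); in:-
At end of tick 5: ['-', '-', 'P3', 'P2']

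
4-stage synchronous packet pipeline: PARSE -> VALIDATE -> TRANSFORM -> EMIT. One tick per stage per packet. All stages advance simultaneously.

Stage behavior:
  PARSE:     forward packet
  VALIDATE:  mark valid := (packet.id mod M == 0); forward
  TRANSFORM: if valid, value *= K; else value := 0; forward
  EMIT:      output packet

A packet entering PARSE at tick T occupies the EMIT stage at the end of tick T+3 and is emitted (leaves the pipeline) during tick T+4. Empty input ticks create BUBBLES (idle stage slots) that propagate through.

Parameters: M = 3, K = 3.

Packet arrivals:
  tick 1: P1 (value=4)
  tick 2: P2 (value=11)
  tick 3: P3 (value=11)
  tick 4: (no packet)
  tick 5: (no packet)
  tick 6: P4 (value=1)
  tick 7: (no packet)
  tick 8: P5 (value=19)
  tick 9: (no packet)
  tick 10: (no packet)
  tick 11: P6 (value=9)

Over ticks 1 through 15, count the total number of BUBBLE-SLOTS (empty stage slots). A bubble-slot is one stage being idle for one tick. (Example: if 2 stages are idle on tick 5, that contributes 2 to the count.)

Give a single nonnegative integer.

Answer: 36

Derivation:
Tick 1: [PARSE:P1(v=4,ok=F), VALIDATE:-, TRANSFORM:-, EMIT:-] out:-; bubbles=3
Tick 2: [PARSE:P2(v=11,ok=F), VALIDATE:P1(v=4,ok=F), TRANSFORM:-, EMIT:-] out:-; bubbles=2
Tick 3: [PARSE:P3(v=11,ok=F), VALIDATE:P2(v=11,ok=F), TRANSFORM:P1(v=0,ok=F), EMIT:-] out:-; bubbles=1
Tick 4: [PARSE:-, VALIDATE:P3(v=11,ok=T), TRANSFORM:P2(v=0,ok=F), EMIT:P1(v=0,ok=F)] out:-; bubbles=1
Tick 5: [PARSE:-, VALIDATE:-, TRANSFORM:P3(v=33,ok=T), EMIT:P2(v=0,ok=F)] out:P1(v=0); bubbles=2
Tick 6: [PARSE:P4(v=1,ok=F), VALIDATE:-, TRANSFORM:-, EMIT:P3(v=33,ok=T)] out:P2(v=0); bubbles=2
Tick 7: [PARSE:-, VALIDATE:P4(v=1,ok=F), TRANSFORM:-, EMIT:-] out:P3(v=33); bubbles=3
Tick 8: [PARSE:P5(v=19,ok=F), VALIDATE:-, TRANSFORM:P4(v=0,ok=F), EMIT:-] out:-; bubbles=2
Tick 9: [PARSE:-, VALIDATE:P5(v=19,ok=F), TRANSFORM:-, EMIT:P4(v=0,ok=F)] out:-; bubbles=2
Tick 10: [PARSE:-, VALIDATE:-, TRANSFORM:P5(v=0,ok=F), EMIT:-] out:P4(v=0); bubbles=3
Tick 11: [PARSE:P6(v=9,ok=F), VALIDATE:-, TRANSFORM:-, EMIT:P5(v=0,ok=F)] out:-; bubbles=2
Tick 12: [PARSE:-, VALIDATE:P6(v=9,ok=T), TRANSFORM:-, EMIT:-] out:P5(v=0); bubbles=3
Tick 13: [PARSE:-, VALIDATE:-, TRANSFORM:P6(v=27,ok=T), EMIT:-] out:-; bubbles=3
Tick 14: [PARSE:-, VALIDATE:-, TRANSFORM:-, EMIT:P6(v=27,ok=T)] out:-; bubbles=3
Tick 15: [PARSE:-, VALIDATE:-, TRANSFORM:-, EMIT:-] out:P6(v=27); bubbles=4
Total bubble-slots: 36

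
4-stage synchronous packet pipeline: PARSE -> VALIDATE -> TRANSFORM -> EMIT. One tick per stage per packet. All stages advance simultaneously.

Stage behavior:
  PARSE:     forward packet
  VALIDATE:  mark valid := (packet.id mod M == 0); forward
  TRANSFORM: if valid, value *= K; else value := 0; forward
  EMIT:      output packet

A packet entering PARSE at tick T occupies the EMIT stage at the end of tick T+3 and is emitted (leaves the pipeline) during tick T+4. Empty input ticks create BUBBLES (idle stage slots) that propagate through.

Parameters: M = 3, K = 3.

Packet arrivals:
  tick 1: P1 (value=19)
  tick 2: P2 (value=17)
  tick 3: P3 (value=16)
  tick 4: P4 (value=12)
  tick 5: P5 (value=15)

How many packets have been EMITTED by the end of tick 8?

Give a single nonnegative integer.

Tick 1: [PARSE:P1(v=19,ok=F), VALIDATE:-, TRANSFORM:-, EMIT:-] out:-; in:P1
Tick 2: [PARSE:P2(v=17,ok=F), VALIDATE:P1(v=19,ok=F), TRANSFORM:-, EMIT:-] out:-; in:P2
Tick 3: [PARSE:P3(v=16,ok=F), VALIDATE:P2(v=17,ok=F), TRANSFORM:P1(v=0,ok=F), EMIT:-] out:-; in:P3
Tick 4: [PARSE:P4(v=12,ok=F), VALIDATE:P3(v=16,ok=T), TRANSFORM:P2(v=0,ok=F), EMIT:P1(v=0,ok=F)] out:-; in:P4
Tick 5: [PARSE:P5(v=15,ok=F), VALIDATE:P4(v=12,ok=F), TRANSFORM:P3(v=48,ok=T), EMIT:P2(v=0,ok=F)] out:P1(v=0); in:P5
Tick 6: [PARSE:-, VALIDATE:P5(v=15,ok=F), TRANSFORM:P4(v=0,ok=F), EMIT:P3(v=48,ok=T)] out:P2(v=0); in:-
Tick 7: [PARSE:-, VALIDATE:-, TRANSFORM:P5(v=0,ok=F), EMIT:P4(v=0,ok=F)] out:P3(v=48); in:-
Tick 8: [PARSE:-, VALIDATE:-, TRANSFORM:-, EMIT:P5(v=0,ok=F)] out:P4(v=0); in:-
Emitted by tick 8: ['P1', 'P2', 'P3', 'P4']

Answer: 4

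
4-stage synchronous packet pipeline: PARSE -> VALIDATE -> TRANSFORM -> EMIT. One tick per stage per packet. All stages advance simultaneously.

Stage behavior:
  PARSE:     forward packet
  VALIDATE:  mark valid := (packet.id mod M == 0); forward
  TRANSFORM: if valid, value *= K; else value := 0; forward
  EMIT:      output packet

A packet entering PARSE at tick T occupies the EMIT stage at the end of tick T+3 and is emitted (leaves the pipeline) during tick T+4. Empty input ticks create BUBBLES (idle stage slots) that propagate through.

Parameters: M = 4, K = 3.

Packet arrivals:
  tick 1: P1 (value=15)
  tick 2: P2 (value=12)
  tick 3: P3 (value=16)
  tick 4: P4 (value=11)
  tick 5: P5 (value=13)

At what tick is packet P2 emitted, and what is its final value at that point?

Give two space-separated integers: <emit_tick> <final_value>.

Tick 1: [PARSE:P1(v=15,ok=F), VALIDATE:-, TRANSFORM:-, EMIT:-] out:-; in:P1
Tick 2: [PARSE:P2(v=12,ok=F), VALIDATE:P1(v=15,ok=F), TRANSFORM:-, EMIT:-] out:-; in:P2
Tick 3: [PARSE:P3(v=16,ok=F), VALIDATE:P2(v=12,ok=F), TRANSFORM:P1(v=0,ok=F), EMIT:-] out:-; in:P3
Tick 4: [PARSE:P4(v=11,ok=F), VALIDATE:P3(v=16,ok=F), TRANSFORM:P2(v=0,ok=F), EMIT:P1(v=0,ok=F)] out:-; in:P4
Tick 5: [PARSE:P5(v=13,ok=F), VALIDATE:P4(v=11,ok=T), TRANSFORM:P3(v=0,ok=F), EMIT:P2(v=0,ok=F)] out:P1(v=0); in:P5
Tick 6: [PARSE:-, VALIDATE:P5(v=13,ok=F), TRANSFORM:P4(v=33,ok=T), EMIT:P3(v=0,ok=F)] out:P2(v=0); in:-
Tick 7: [PARSE:-, VALIDATE:-, TRANSFORM:P5(v=0,ok=F), EMIT:P4(v=33,ok=T)] out:P3(v=0); in:-
Tick 8: [PARSE:-, VALIDATE:-, TRANSFORM:-, EMIT:P5(v=0,ok=F)] out:P4(v=33); in:-
Tick 9: [PARSE:-, VALIDATE:-, TRANSFORM:-, EMIT:-] out:P5(v=0); in:-
P2: arrives tick 2, valid=False (id=2, id%4=2), emit tick 6, final value 0

Answer: 6 0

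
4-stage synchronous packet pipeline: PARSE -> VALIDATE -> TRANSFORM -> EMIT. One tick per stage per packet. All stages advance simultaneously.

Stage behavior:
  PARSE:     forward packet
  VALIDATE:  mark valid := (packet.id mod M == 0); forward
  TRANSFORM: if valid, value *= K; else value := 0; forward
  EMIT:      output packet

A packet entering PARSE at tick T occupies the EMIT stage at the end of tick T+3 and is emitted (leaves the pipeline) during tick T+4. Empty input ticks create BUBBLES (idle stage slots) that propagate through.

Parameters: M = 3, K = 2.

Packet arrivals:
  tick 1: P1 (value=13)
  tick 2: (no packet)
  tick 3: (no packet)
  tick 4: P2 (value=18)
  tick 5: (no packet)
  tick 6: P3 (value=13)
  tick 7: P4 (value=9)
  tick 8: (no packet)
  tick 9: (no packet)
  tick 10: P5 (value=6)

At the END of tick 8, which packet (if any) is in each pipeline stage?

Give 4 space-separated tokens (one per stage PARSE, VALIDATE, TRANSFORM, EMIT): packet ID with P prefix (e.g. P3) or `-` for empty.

Answer: - P4 P3 -

Derivation:
Tick 1: [PARSE:P1(v=13,ok=F), VALIDATE:-, TRANSFORM:-, EMIT:-] out:-; in:P1
Tick 2: [PARSE:-, VALIDATE:P1(v=13,ok=F), TRANSFORM:-, EMIT:-] out:-; in:-
Tick 3: [PARSE:-, VALIDATE:-, TRANSFORM:P1(v=0,ok=F), EMIT:-] out:-; in:-
Tick 4: [PARSE:P2(v=18,ok=F), VALIDATE:-, TRANSFORM:-, EMIT:P1(v=0,ok=F)] out:-; in:P2
Tick 5: [PARSE:-, VALIDATE:P2(v=18,ok=F), TRANSFORM:-, EMIT:-] out:P1(v=0); in:-
Tick 6: [PARSE:P3(v=13,ok=F), VALIDATE:-, TRANSFORM:P2(v=0,ok=F), EMIT:-] out:-; in:P3
Tick 7: [PARSE:P4(v=9,ok=F), VALIDATE:P3(v=13,ok=T), TRANSFORM:-, EMIT:P2(v=0,ok=F)] out:-; in:P4
Tick 8: [PARSE:-, VALIDATE:P4(v=9,ok=F), TRANSFORM:P3(v=26,ok=T), EMIT:-] out:P2(v=0); in:-
At end of tick 8: ['-', 'P4', 'P3', '-']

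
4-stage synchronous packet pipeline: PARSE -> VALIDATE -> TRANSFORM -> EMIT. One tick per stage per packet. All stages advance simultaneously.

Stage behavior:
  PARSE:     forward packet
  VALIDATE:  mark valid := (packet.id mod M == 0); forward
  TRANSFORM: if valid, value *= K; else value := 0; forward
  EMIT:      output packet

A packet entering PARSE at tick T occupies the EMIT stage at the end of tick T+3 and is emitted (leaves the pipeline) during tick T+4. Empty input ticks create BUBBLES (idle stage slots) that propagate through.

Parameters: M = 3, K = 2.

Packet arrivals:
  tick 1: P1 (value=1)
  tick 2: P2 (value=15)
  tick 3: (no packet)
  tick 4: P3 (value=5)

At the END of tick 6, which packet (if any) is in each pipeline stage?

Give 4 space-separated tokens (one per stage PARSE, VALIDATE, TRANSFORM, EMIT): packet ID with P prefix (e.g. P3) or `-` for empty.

Tick 1: [PARSE:P1(v=1,ok=F), VALIDATE:-, TRANSFORM:-, EMIT:-] out:-; in:P1
Tick 2: [PARSE:P2(v=15,ok=F), VALIDATE:P1(v=1,ok=F), TRANSFORM:-, EMIT:-] out:-; in:P2
Tick 3: [PARSE:-, VALIDATE:P2(v=15,ok=F), TRANSFORM:P1(v=0,ok=F), EMIT:-] out:-; in:-
Tick 4: [PARSE:P3(v=5,ok=F), VALIDATE:-, TRANSFORM:P2(v=0,ok=F), EMIT:P1(v=0,ok=F)] out:-; in:P3
Tick 5: [PARSE:-, VALIDATE:P3(v=5,ok=T), TRANSFORM:-, EMIT:P2(v=0,ok=F)] out:P1(v=0); in:-
Tick 6: [PARSE:-, VALIDATE:-, TRANSFORM:P3(v=10,ok=T), EMIT:-] out:P2(v=0); in:-
At end of tick 6: ['-', '-', 'P3', '-']

Answer: - - P3 -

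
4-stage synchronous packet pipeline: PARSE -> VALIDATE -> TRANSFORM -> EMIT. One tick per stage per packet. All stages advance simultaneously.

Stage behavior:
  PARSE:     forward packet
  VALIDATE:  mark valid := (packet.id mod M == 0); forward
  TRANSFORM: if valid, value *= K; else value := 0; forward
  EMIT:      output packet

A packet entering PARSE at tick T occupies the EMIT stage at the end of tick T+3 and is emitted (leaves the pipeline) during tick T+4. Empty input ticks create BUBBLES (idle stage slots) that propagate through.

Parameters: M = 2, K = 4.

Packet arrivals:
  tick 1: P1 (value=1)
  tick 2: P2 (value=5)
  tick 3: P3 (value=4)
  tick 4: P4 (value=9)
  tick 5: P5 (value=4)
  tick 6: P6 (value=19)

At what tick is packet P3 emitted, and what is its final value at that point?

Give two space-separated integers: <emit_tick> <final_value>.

Tick 1: [PARSE:P1(v=1,ok=F), VALIDATE:-, TRANSFORM:-, EMIT:-] out:-; in:P1
Tick 2: [PARSE:P2(v=5,ok=F), VALIDATE:P1(v=1,ok=F), TRANSFORM:-, EMIT:-] out:-; in:P2
Tick 3: [PARSE:P3(v=4,ok=F), VALIDATE:P2(v=5,ok=T), TRANSFORM:P1(v=0,ok=F), EMIT:-] out:-; in:P3
Tick 4: [PARSE:P4(v=9,ok=F), VALIDATE:P3(v=4,ok=F), TRANSFORM:P2(v=20,ok=T), EMIT:P1(v=0,ok=F)] out:-; in:P4
Tick 5: [PARSE:P5(v=4,ok=F), VALIDATE:P4(v=9,ok=T), TRANSFORM:P3(v=0,ok=F), EMIT:P2(v=20,ok=T)] out:P1(v=0); in:P5
Tick 6: [PARSE:P6(v=19,ok=F), VALIDATE:P5(v=4,ok=F), TRANSFORM:P4(v=36,ok=T), EMIT:P3(v=0,ok=F)] out:P2(v=20); in:P6
Tick 7: [PARSE:-, VALIDATE:P6(v=19,ok=T), TRANSFORM:P5(v=0,ok=F), EMIT:P4(v=36,ok=T)] out:P3(v=0); in:-
Tick 8: [PARSE:-, VALIDATE:-, TRANSFORM:P6(v=76,ok=T), EMIT:P5(v=0,ok=F)] out:P4(v=36); in:-
Tick 9: [PARSE:-, VALIDATE:-, TRANSFORM:-, EMIT:P6(v=76,ok=T)] out:P5(v=0); in:-
Tick 10: [PARSE:-, VALIDATE:-, TRANSFORM:-, EMIT:-] out:P6(v=76); in:-
P3: arrives tick 3, valid=False (id=3, id%2=1), emit tick 7, final value 0

Answer: 7 0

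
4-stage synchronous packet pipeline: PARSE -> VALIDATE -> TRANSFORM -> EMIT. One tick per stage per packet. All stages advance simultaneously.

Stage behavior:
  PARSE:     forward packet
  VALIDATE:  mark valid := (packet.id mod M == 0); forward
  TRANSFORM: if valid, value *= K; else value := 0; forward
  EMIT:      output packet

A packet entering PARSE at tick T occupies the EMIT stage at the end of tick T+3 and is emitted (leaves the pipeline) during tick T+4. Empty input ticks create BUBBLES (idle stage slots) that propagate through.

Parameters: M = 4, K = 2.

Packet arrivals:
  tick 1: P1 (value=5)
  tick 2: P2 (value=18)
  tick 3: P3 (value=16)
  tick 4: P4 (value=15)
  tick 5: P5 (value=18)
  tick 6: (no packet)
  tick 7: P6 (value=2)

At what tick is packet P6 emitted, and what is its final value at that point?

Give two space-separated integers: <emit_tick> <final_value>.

Tick 1: [PARSE:P1(v=5,ok=F), VALIDATE:-, TRANSFORM:-, EMIT:-] out:-; in:P1
Tick 2: [PARSE:P2(v=18,ok=F), VALIDATE:P1(v=5,ok=F), TRANSFORM:-, EMIT:-] out:-; in:P2
Tick 3: [PARSE:P3(v=16,ok=F), VALIDATE:P2(v=18,ok=F), TRANSFORM:P1(v=0,ok=F), EMIT:-] out:-; in:P3
Tick 4: [PARSE:P4(v=15,ok=F), VALIDATE:P3(v=16,ok=F), TRANSFORM:P2(v=0,ok=F), EMIT:P1(v=0,ok=F)] out:-; in:P4
Tick 5: [PARSE:P5(v=18,ok=F), VALIDATE:P4(v=15,ok=T), TRANSFORM:P3(v=0,ok=F), EMIT:P2(v=0,ok=F)] out:P1(v=0); in:P5
Tick 6: [PARSE:-, VALIDATE:P5(v=18,ok=F), TRANSFORM:P4(v=30,ok=T), EMIT:P3(v=0,ok=F)] out:P2(v=0); in:-
Tick 7: [PARSE:P6(v=2,ok=F), VALIDATE:-, TRANSFORM:P5(v=0,ok=F), EMIT:P4(v=30,ok=T)] out:P3(v=0); in:P6
Tick 8: [PARSE:-, VALIDATE:P6(v=2,ok=F), TRANSFORM:-, EMIT:P5(v=0,ok=F)] out:P4(v=30); in:-
Tick 9: [PARSE:-, VALIDATE:-, TRANSFORM:P6(v=0,ok=F), EMIT:-] out:P5(v=0); in:-
Tick 10: [PARSE:-, VALIDATE:-, TRANSFORM:-, EMIT:P6(v=0,ok=F)] out:-; in:-
Tick 11: [PARSE:-, VALIDATE:-, TRANSFORM:-, EMIT:-] out:P6(v=0); in:-
P6: arrives tick 7, valid=False (id=6, id%4=2), emit tick 11, final value 0

Answer: 11 0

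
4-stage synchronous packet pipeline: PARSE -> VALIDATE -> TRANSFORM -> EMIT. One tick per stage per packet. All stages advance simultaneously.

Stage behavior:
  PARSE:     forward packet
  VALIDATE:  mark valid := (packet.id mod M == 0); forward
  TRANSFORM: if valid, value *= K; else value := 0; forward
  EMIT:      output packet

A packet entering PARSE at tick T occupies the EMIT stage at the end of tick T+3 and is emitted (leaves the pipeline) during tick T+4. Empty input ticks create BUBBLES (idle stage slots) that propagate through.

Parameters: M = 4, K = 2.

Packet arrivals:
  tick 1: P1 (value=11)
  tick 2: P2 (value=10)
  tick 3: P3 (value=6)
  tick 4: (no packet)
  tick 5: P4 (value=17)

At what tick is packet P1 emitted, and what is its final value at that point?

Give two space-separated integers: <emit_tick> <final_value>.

Tick 1: [PARSE:P1(v=11,ok=F), VALIDATE:-, TRANSFORM:-, EMIT:-] out:-; in:P1
Tick 2: [PARSE:P2(v=10,ok=F), VALIDATE:P1(v=11,ok=F), TRANSFORM:-, EMIT:-] out:-; in:P2
Tick 3: [PARSE:P3(v=6,ok=F), VALIDATE:P2(v=10,ok=F), TRANSFORM:P1(v=0,ok=F), EMIT:-] out:-; in:P3
Tick 4: [PARSE:-, VALIDATE:P3(v=6,ok=F), TRANSFORM:P2(v=0,ok=F), EMIT:P1(v=0,ok=F)] out:-; in:-
Tick 5: [PARSE:P4(v=17,ok=F), VALIDATE:-, TRANSFORM:P3(v=0,ok=F), EMIT:P2(v=0,ok=F)] out:P1(v=0); in:P4
Tick 6: [PARSE:-, VALIDATE:P4(v=17,ok=T), TRANSFORM:-, EMIT:P3(v=0,ok=F)] out:P2(v=0); in:-
Tick 7: [PARSE:-, VALIDATE:-, TRANSFORM:P4(v=34,ok=T), EMIT:-] out:P3(v=0); in:-
Tick 8: [PARSE:-, VALIDATE:-, TRANSFORM:-, EMIT:P4(v=34,ok=T)] out:-; in:-
Tick 9: [PARSE:-, VALIDATE:-, TRANSFORM:-, EMIT:-] out:P4(v=34); in:-
P1: arrives tick 1, valid=False (id=1, id%4=1), emit tick 5, final value 0

Answer: 5 0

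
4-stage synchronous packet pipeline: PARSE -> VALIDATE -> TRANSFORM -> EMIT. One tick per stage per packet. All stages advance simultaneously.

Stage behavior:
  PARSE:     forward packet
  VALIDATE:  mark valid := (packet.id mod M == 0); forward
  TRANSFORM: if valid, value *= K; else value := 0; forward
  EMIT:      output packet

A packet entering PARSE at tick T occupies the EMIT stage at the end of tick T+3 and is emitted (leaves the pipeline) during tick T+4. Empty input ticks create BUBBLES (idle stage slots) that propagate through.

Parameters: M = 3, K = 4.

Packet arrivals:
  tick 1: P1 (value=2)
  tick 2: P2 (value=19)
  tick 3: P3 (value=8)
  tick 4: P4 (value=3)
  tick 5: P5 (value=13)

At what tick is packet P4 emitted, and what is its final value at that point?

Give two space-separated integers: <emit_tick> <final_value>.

Answer: 8 0

Derivation:
Tick 1: [PARSE:P1(v=2,ok=F), VALIDATE:-, TRANSFORM:-, EMIT:-] out:-; in:P1
Tick 2: [PARSE:P2(v=19,ok=F), VALIDATE:P1(v=2,ok=F), TRANSFORM:-, EMIT:-] out:-; in:P2
Tick 3: [PARSE:P3(v=8,ok=F), VALIDATE:P2(v=19,ok=F), TRANSFORM:P1(v=0,ok=F), EMIT:-] out:-; in:P3
Tick 4: [PARSE:P4(v=3,ok=F), VALIDATE:P3(v=8,ok=T), TRANSFORM:P2(v=0,ok=F), EMIT:P1(v=0,ok=F)] out:-; in:P4
Tick 5: [PARSE:P5(v=13,ok=F), VALIDATE:P4(v=3,ok=F), TRANSFORM:P3(v=32,ok=T), EMIT:P2(v=0,ok=F)] out:P1(v=0); in:P5
Tick 6: [PARSE:-, VALIDATE:P5(v=13,ok=F), TRANSFORM:P4(v=0,ok=F), EMIT:P3(v=32,ok=T)] out:P2(v=0); in:-
Tick 7: [PARSE:-, VALIDATE:-, TRANSFORM:P5(v=0,ok=F), EMIT:P4(v=0,ok=F)] out:P3(v=32); in:-
Tick 8: [PARSE:-, VALIDATE:-, TRANSFORM:-, EMIT:P5(v=0,ok=F)] out:P4(v=0); in:-
Tick 9: [PARSE:-, VALIDATE:-, TRANSFORM:-, EMIT:-] out:P5(v=0); in:-
P4: arrives tick 4, valid=False (id=4, id%3=1), emit tick 8, final value 0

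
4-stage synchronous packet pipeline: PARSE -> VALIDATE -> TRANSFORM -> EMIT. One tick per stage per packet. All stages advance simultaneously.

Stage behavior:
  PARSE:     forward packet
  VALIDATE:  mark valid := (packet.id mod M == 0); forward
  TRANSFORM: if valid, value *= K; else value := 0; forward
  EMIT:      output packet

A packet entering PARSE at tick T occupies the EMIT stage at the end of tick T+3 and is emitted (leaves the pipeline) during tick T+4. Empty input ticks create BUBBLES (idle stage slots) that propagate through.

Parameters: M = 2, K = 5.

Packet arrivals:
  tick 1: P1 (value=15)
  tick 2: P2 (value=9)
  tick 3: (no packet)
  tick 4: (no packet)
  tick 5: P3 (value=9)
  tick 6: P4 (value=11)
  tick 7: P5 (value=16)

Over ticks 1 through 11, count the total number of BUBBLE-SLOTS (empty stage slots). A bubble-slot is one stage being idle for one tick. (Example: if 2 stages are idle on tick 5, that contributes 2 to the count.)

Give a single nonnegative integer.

Tick 1: [PARSE:P1(v=15,ok=F), VALIDATE:-, TRANSFORM:-, EMIT:-] out:-; bubbles=3
Tick 2: [PARSE:P2(v=9,ok=F), VALIDATE:P1(v=15,ok=F), TRANSFORM:-, EMIT:-] out:-; bubbles=2
Tick 3: [PARSE:-, VALIDATE:P2(v=9,ok=T), TRANSFORM:P1(v=0,ok=F), EMIT:-] out:-; bubbles=2
Tick 4: [PARSE:-, VALIDATE:-, TRANSFORM:P2(v=45,ok=T), EMIT:P1(v=0,ok=F)] out:-; bubbles=2
Tick 5: [PARSE:P3(v=9,ok=F), VALIDATE:-, TRANSFORM:-, EMIT:P2(v=45,ok=T)] out:P1(v=0); bubbles=2
Tick 6: [PARSE:P4(v=11,ok=F), VALIDATE:P3(v=9,ok=F), TRANSFORM:-, EMIT:-] out:P2(v=45); bubbles=2
Tick 7: [PARSE:P5(v=16,ok=F), VALIDATE:P4(v=11,ok=T), TRANSFORM:P3(v=0,ok=F), EMIT:-] out:-; bubbles=1
Tick 8: [PARSE:-, VALIDATE:P5(v=16,ok=F), TRANSFORM:P4(v=55,ok=T), EMIT:P3(v=0,ok=F)] out:-; bubbles=1
Tick 9: [PARSE:-, VALIDATE:-, TRANSFORM:P5(v=0,ok=F), EMIT:P4(v=55,ok=T)] out:P3(v=0); bubbles=2
Tick 10: [PARSE:-, VALIDATE:-, TRANSFORM:-, EMIT:P5(v=0,ok=F)] out:P4(v=55); bubbles=3
Tick 11: [PARSE:-, VALIDATE:-, TRANSFORM:-, EMIT:-] out:P5(v=0); bubbles=4
Total bubble-slots: 24

Answer: 24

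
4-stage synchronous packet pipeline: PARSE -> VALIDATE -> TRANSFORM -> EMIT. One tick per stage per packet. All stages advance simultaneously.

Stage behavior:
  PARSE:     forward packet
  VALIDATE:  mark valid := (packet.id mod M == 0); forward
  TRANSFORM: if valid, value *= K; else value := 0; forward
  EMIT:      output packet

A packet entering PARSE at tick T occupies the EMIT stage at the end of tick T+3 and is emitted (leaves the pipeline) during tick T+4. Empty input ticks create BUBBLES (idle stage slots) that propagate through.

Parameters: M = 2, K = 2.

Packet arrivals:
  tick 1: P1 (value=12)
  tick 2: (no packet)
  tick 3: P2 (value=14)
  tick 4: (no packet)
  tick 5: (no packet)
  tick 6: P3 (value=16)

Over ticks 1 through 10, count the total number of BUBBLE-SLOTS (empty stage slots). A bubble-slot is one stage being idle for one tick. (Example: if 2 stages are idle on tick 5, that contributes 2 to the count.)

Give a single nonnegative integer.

Answer: 28

Derivation:
Tick 1: [PARSE:P1(v=12,ok=F), VALIDATE:-, TRANSFORM:-, EMIT:-] out:-; bubbles=3
Tick 2: [PARSE:-, VALIDATE:P1(v=12,ok=F), TRANSFORM:-, EMIT:-] out:-; bubbles=3
Tick 3: [PARSE:P2(v=14,ok=F), VALIDATE:-, TRANSFORM:P1(v=0,ok=F), EMIT:-] out:-; bubbles=2
Tick 4: [PARSE:-, VALIDATE:P2(v=14,ok=T), TRANSFORM:-, EMIT:P1(v=0,ok=F)] out:-; bubbles=2
Tick 5: [PARSE:-, VALIDATE:-, TRANSFORM:P2(v=28,ok=T), EMIT:-] out:P1(v=0); bubbles=3
Tick 6: [PARSE:P3(v=16,ok=F), VALIDATE:-, TRANSFORM:-, EMIT:P2(v=28,ok=T)] out:-; bubbles=2
Tick 7: [PARSE:-, VALIDATE:P3(v=16,ok=F), TRANSFORM:-, EMIT:-] out:P2(v=28); bubbles=3
Tick 8: [PARSE:-, VALIDATE:-, TRANSFORM:P3(v=0,ok=F), EMIT:-] out:-; bubbles=3
Tick 9: [PARSE:-, VALIDATE:-, TRANSFORM:-, EMIT:P3(v=0,ok=F)] out:-; bubbles=3
Tick 10: [PARSE:-, VALIDATE:-, TRANSFORM:-, EMIT:-] out:P3(v=0); bubbles=4
Total bubble-slots: 28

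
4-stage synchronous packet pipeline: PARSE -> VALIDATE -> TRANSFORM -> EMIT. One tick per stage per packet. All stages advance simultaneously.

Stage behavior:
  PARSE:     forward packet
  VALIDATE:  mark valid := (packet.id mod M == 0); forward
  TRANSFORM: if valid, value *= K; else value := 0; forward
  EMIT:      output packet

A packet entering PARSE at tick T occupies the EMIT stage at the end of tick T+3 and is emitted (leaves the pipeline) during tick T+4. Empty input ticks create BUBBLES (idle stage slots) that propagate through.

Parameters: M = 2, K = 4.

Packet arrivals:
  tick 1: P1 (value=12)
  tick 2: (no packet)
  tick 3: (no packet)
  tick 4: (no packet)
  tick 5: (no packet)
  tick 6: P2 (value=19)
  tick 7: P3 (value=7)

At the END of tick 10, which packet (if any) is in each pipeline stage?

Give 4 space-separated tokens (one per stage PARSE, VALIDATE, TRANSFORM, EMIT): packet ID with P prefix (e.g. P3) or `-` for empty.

Tick 1: [PARSE:P1(v=12,ok=F), VALIDATE:-, TRANSFORM:-, EMIT:-] out:-; in:P1
Tick 2: [PARSE:-, VALIDATE:P1(v=12,ok=F), TRANSFORM:-, EMIT:-] out:-; in:-
Tick 3: [PARSE:-, VALIDATE:-, TRANSFORM:P1(v=0,ok=F), EMIT:-] out:-; in:-
Tick 4: [PARSE:-, VALIDATE:-, TRANSFORM:-, EMIT:P1(v=0,ok=F)] out:-; in:-
Tick 5: [PARSE:-, VALIDATE:-, TRANSFORM:-, EMIT:-] out:P1(v=0); in:-
Tick 6: [PARSE:P2(v=19,ok=F), VALIDATE:-, TRANSFORM:-, EMIT:-] out:-; in:P2
Tick 7: [PARSE:P3(v=7,ok=F), VALIDATE:P2(v=19,ok=T), TRANSFORM:-, EMIT:-] out:-; in:P3
Tick 8: [PARSE:-, VALIDATE:P3(v=7,ok=F), TRANSFORM:P2(v=76,ok=T), EMIT:-] out:-; in:-
Tick 9: [PARSE:-, VALIDATE:-, TRANSFORM:P3(v=0,ok=F), EMIT:P2(v=76,ok=T)] out:-; in:-
Tick 10: [PARSE:-, VALIDATE:-, TRANSFORM:-, EMIT:P3(v=0,ok=F)] out:P2(v=76); in:-
At end of tick 10: ['-', '-', '-', 'P3']

Answer: - - - P3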